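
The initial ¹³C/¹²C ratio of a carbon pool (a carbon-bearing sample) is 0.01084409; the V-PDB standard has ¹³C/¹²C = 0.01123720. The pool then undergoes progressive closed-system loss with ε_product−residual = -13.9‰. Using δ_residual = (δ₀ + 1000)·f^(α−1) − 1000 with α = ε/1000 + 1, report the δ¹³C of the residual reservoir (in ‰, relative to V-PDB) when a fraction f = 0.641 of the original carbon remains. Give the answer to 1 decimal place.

-29.0‰

δ₀ = (0.01084409/0.01123720 − 1)×1000 = (0.965017 − 1)×1000 = -34.983‰
α − 1 = ε/1000 = -0.0139
f^(α−1) = 0.641^(-0.0139) = 1.006201
δ_res = (-34.983 + 1000) × 1.006201 − 1000 = 971.001 − 1000 = -29.00‰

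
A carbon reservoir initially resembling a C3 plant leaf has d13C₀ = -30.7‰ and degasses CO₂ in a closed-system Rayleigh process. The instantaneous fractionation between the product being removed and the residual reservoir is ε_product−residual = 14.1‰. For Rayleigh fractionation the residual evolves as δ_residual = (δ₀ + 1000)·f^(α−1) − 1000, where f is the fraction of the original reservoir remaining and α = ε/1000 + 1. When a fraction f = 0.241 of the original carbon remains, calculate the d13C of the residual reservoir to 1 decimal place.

-50.0‰

Rayleigh residual: δ_res = (δ₀ + 1000)·f^(α−1) − 1000
α = ε/1000 + 1 = 1.01410, so α − 1 = 0.01410
f^(α−1) = 0.241^(0.01410) = 0.980136
δ_res = (-30.7 + 1000) × 0.980136 − 1000 = 950.046 − 1000 = -49.95‰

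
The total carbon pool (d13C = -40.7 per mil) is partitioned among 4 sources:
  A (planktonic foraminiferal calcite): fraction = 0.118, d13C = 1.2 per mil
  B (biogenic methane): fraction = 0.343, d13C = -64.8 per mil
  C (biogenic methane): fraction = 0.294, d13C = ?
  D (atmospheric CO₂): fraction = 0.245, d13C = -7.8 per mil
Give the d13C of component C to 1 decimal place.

-56.8 per mil

Isotope mass balance: δ_bulk = Σ fᵢ·δᵢ.
-40.7 = 0.118×(1.2) + 0.343×(-64.8) + 0.294×δ_C + 0.245×(-7.8)
0.294·δ_C = -40.7 − (-23.996) = -16.704
δ_C = -16.704 / 0.294 = -56.82 per mil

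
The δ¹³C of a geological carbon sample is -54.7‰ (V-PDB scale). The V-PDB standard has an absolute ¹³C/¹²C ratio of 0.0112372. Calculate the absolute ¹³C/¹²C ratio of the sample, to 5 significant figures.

0.010623

R_sample = R_standard × (δ¹³C/1000 + 1)
R_sample = 0.0112372 × (-54.7/1000 + 1) = 0.0112372 × 0.945300
R_sample = 0.0106225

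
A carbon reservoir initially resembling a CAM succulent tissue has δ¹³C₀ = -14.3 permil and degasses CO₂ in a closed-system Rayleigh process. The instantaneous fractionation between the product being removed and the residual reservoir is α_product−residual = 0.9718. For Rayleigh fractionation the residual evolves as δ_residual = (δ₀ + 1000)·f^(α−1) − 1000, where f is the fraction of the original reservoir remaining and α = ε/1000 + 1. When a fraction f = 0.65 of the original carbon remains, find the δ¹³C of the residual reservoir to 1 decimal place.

Rayleigh residual: δ_res = (δ₀ + 1000)·f^(α−1) − 1000
α − 1 = -0.02820
f^(α−1) = 0.65^(-0.02820) = 1.012222
δ_res = (-14.3 + 1000) × 1.012222 − 1000 = 997.747 − 1000 = -2.25 permil

-2.3 permil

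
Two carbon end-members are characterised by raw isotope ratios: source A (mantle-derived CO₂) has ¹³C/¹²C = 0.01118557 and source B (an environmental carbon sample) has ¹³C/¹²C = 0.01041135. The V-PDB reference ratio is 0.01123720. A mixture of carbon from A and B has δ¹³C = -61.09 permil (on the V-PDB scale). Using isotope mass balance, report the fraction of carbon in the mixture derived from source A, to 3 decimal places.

0.180

δ_A = (0.01118557/0.01123720 − 1)×1000 = (0.995405 − 1)×1000 = -4.595 permil
δ_B = (0.01041135/0.01123720 − 1)×1000 = (0.926507 − 1)×1000 = -73.493 permil
f_A = (δ_mix − δ_B)/(δ_A − δ_B) = (-61.09 − (-73.493))/(-4.595 − (-73.493))
f_A = 12.403 / 68.898 = 0.1800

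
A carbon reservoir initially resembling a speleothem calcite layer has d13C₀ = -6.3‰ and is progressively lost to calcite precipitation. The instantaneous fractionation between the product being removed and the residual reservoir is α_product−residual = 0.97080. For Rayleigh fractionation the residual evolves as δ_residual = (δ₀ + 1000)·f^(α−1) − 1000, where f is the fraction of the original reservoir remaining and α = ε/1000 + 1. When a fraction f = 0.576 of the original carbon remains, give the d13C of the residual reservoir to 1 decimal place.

9.8‰

Rayleigh residual: δ_res = (δ₀ + 1000)·f^(α−1) − 1000
α − 1 = -0.02920
f^(α−1) = 0.576^(-0.02920) = 1.016239
δ_res = (-6.3 + 1000) × 1.016239 − 1000 = 1009.836 − 1000 = 9.84‰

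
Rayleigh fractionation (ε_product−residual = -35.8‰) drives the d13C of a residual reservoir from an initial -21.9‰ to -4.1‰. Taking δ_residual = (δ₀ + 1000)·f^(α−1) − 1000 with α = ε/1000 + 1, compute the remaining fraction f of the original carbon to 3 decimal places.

0.604

α − 1 = ε/1000 = -0.0358
(δ_res + 1000)/(δ₀ + 1000) = (-4.1 + 1000)/(-21.9 + 1000) = 995.9/978.1 = 1.018199
f = 1.018199^(1/-0.0358) = exp(ln(1.018199)/-0.0358) = exp(0.01803/-0.0358)
f = exp(-0.5038) = 0.6042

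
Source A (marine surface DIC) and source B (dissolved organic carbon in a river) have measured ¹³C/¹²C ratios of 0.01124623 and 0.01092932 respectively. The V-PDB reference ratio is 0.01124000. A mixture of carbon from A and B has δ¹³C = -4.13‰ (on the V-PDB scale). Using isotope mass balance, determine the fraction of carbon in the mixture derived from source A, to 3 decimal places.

0.834

δ_A = (0.01124623/0.01124000 − 1)×1000 = (1.000554 − 1)×1000 = 0.554‰
δ_B = (0.01092932/0.01124000 − 1)×1000 = (0.972359 − 1)×1000 = -27.641‰
f_A = (δ_mix − δ_B)/(δ_A − δ_B) = (-4.13 − (-27.641))/(0.554 − (-27.641))
f_A = 23.511 / 28.195 = 0.8339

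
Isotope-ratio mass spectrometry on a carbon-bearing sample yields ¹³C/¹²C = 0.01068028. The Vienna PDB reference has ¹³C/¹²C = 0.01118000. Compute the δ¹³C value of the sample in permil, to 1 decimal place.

δ¹³C = (R_sample / R_standard − 1) × 1000
R_sample / R_standard = 0.01068028 / 0.01118000 = 0.955302
δ¹³C = (0.955302 − 1) × 1000 = -44.70 permil

-44.7 permil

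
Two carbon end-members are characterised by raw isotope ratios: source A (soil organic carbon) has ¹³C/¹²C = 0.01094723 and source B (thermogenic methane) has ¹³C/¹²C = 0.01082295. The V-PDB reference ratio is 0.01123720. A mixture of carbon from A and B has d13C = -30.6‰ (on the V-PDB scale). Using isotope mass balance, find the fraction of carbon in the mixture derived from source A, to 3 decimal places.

0.566

δ_A = (0.01094723/0.01123720 − 1)×1000 = (0.974196 − 1)×1000 = -25.804‰
δ_B = (0.01082295/0.01123720 − 1)×1000 = (0.963136 − 1)×1000 = -36.864‰
f_A = (δ_mix − δ_B)/(δ_A − δ_B) = (-30.6 − (-36.864))/(-25.804 − (-36.864))
f_A = 6.264 / 11.060 = 0.5664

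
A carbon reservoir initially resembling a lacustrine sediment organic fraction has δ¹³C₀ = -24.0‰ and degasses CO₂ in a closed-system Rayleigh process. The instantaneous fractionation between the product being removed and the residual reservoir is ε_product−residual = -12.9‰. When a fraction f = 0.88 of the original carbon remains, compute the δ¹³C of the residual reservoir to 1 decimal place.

-22.4‰

Rayleigh residual: δ_res = (δ₀ + 1000)·f^(α−1) − 1000
α = ε/1000 + 1 = 0.98710, so α − 1 = -0.01290
f^(α−1) = 0.88^(-0.01290) = 1.001650
δ_res = (-24.0 + 1000) × 1.001650 − 1000 = 977.611 − 1000 = -22.39‰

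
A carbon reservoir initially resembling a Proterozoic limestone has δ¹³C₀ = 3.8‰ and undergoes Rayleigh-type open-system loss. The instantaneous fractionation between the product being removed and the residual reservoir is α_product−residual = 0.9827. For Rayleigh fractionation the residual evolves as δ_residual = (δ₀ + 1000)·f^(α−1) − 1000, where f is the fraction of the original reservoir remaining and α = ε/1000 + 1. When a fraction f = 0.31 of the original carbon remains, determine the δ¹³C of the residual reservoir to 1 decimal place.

Rayleigh residual: δ_res = (δ₀ + 1000)·f^(α−1) − 1000
α − 1 = -0.01730
f^(α−1) = 0.31^(-0.01730) = 1.020468
δ_res = (3.8 + 1000) × 1.020468 − 1000 = 1024.346 − 1000 = 24.35‰

24.3‰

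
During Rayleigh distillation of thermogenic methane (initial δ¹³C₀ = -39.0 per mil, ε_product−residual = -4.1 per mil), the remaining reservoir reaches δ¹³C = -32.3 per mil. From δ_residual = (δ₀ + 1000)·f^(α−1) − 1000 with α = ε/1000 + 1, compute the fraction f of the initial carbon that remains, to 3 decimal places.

α − 1 = ε/1000 = -0.0041
(δ_res + 1000)/(δ₀ + 1000) = (-32.3 + 1000)/(-39.0 + 1000) = 967.7/961.0 = 1.006972
f = 1.006972^(1/-0.0041) = exp(ln(1.006972)/-0.0041) = exp(0.00695/-0.0041)
f = exp(-1.6946) = 0.1837

0.184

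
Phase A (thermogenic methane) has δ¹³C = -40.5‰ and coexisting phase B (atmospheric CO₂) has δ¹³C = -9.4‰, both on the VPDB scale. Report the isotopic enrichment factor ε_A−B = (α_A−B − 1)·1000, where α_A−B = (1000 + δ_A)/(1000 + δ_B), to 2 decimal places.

α_A−B = (1000 + -40.5) / (1000 + -9.4) = 959.5 / 990.6 = 0.968605
ε_A−B = (0.968605 − 1) × 1000 = -31.395‰
(The approximation ε ≈ δ_A − δ_B would give -31.1‰.)

-31.40‰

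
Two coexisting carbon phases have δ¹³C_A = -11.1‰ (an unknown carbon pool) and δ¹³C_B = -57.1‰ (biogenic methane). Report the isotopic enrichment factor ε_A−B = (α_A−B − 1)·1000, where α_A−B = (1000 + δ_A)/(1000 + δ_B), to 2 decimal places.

48.79‰

α_A−B = (1000 + -11.1) / (1000 + -57.1) = 988.9 / 942.9 = 1.048786
ε_A−B = (1.048786 − 1) × 1000 = 48.786‰
(The approximation ε ≈ δ_A − δ_B would give 46.0‰.)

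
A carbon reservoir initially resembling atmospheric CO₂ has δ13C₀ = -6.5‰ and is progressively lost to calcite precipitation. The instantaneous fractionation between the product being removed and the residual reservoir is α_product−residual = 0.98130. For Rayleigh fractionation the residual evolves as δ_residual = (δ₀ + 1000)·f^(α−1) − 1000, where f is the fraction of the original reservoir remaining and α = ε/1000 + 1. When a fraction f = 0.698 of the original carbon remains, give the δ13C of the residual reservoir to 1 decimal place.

Rayleigh residual: δ_res = (δ₀ + 1000)·f^(α−1) − 1000
α − 1 = -0.01870
f^(α−1) = 0.698^(-0.01870) = 1.006746
δ_res = (-6.5 + 1000) × 1.006746 − 1000 = 1000.202 − 1000 = 0.20‰

0.2‰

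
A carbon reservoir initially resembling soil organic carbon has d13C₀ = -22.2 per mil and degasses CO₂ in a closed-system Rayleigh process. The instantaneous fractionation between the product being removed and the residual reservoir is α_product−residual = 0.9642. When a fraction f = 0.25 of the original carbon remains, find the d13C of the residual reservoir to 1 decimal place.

27.6 per mil

Rayleigh residual: δ_res = (δ₀ + 1000)·f^(α−1) − 1000
α − 1 = -0.03580
f^(α−1) = 0.25^(-0.03580) = 1.050882
δ_res = (-22.2 + 1000) × 1.050882 − 1000 = 1027.552 − 1000 = 27.55 per mil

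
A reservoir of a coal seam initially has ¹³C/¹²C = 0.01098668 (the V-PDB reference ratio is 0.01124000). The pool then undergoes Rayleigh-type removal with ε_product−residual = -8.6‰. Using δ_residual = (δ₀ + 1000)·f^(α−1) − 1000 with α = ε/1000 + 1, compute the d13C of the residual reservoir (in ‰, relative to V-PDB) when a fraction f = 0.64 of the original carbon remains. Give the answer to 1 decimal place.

-18.8‰

δ₀ = (0.01098668/0.01124000 − 1)×1000 = (0.977463 − 1)×1000 = -22.537‰
α − 1 = ε/1000 = -0.0086
f^(α−1) = 0.64^(-0.0086) = 1.003845
δ_res = (-22.537 + 1000) × 1.003845 − 1000 = 981.221 − 1000 = -18.78‰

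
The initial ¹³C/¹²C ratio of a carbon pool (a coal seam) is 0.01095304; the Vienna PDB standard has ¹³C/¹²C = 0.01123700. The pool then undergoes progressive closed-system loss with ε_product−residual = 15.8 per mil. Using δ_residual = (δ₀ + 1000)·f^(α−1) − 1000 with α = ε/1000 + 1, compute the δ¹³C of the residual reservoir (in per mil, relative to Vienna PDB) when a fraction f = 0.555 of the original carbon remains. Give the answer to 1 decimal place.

δ₀ = (0.01095304/0.01123700 − 1)×1000 = (0.974730 − 1)×1000 = -25.270 per mil
α − 1 = ε/1000 = 0.0158
f^(α−1) = 0.555^(0.0158) = 0.990740
δ_res = (-25.270 + 1000) × 0.990740 − 1000 = 965.704 − 1000 = -34.30 per mil

-34.3 per mil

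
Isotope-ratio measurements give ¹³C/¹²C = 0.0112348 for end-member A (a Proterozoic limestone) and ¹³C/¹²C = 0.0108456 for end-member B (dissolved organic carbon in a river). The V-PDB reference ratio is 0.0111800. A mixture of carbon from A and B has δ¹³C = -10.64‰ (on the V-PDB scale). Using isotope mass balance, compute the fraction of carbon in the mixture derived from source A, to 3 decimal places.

0.554

δ_A = (0.0112348/0.0111800 − 1)×1000 = (1.004902 − 1)×1000 = 4.902‰
δ_B = (0.0108456/0.0111800 − 1)×1000 = (0.970089 − 1)×1000 = -29.911‰
f_A = (δ_mix − δ_B)/(δ_A − δ_B) = (-10.64 − (-29.911))/(4.902 − (-29.911))
f_A = 19.271 / 34.812 = 0.5536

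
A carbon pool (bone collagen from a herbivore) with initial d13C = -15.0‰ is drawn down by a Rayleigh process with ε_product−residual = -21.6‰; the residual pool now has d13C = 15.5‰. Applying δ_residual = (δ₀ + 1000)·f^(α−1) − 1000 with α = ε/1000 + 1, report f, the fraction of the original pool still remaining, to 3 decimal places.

0.244

α − 1 = ε/1000 = -0.0216
(δ_res + 1000)/(δ₀ + 1000) = (15.5 + 1000)/(-15.0 + 1000) = 1015.5/985.0 = 1.030964
f = 1.030964^(1/-0.0216) = exp(ln(1.030964)/-0.0216) = exp(0.03049/-0.0216)
f = exp(-1.4118) = 0.2437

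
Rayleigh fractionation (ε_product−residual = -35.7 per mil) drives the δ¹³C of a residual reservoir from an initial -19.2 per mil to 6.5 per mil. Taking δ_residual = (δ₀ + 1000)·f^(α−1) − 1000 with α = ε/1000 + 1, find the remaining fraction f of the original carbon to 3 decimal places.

α − 1 = ε/1000 = -0.0357
(δ_res + 1000)/(δ₀ + 1000) = (6.5 + 1000)/(-19.2 + 1000) = 1006.5/980.8 = 1.026203
f = 1.026203^(1/-0.0357) = exp(ln(1.026203)/-0.0357) = exp(0.02587/-0.0357)
f = exp(-0.7245) = 0.4846

0.485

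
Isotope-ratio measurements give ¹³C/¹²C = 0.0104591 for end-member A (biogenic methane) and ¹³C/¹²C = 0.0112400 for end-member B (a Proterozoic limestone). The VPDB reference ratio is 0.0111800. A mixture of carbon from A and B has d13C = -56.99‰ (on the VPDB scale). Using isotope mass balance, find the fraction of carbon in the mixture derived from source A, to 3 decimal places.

δ_A = (0.0104591/0.0111800 − 1)×1000 = (0.935519 − 1)×1000 = -64.481‰
δ_B = (0.0112400/0.0111800 − 1)×1000 = (1.005367 − 1)×1000 = 5.367‰
f_A = (δ_mix − δ_B)/(δ_A − δ_B) = (-56.99 − (5.367))/(-64.481 − (5.367))
f_A = -62.357 / -69.848 = 0.8927

0.893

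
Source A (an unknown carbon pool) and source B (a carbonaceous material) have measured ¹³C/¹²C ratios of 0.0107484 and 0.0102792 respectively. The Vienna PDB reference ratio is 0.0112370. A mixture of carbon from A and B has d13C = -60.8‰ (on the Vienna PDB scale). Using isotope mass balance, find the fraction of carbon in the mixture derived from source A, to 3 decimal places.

0.585

δ_A = (0.0107484/0.0112370 − 1)×1000 = (0.956519 − 1)×1000 = -43.481‰
δ_B = (0.0102792/0.0112370 − 1)×1000 = (0.914764 − 1)×1000 = -85.236‰
f_A = (δ_mix − δ_B)/(δ_A − δ_B) = (-60.8 − (-85.236))/(-43.481 − (-85.236))
f_A = 24.436 / 41.755 = 0.5852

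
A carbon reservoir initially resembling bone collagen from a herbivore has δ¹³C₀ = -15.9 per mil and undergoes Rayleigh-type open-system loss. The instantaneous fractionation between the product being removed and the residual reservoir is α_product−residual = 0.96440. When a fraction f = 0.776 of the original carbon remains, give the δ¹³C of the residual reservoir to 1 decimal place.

-7.0 per mil

Rayleigh residual: δ_res = (δ₀ + 1000)·f^(α−1) − 1000
α − 1 = -0.03560
f^(α−1) = 0.776^(-0.03560) = 1.009069
δ_res = (-15.9 + 1000) × 1.009069 − 1000 = 993.025 − 1000 = -6.98 per mil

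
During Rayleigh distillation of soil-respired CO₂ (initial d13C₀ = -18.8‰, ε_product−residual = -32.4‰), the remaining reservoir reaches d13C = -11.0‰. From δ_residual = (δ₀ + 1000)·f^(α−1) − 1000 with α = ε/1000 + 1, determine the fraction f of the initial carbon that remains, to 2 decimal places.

0.78

α − 1 = ε/1000 = -0.0324
(δ_res + 1000)/(δ₀ + 1000) = (-11.0 + 1000)/(-18.8 + 1000) = 989.0/981.2 = 1.007949
f = 1.007949^(1/-0.0324) = exp(ln(1.007949)/-0.0324) = exp(0.00792/-0.0324)
f = exp(-0.2444) = 0.7832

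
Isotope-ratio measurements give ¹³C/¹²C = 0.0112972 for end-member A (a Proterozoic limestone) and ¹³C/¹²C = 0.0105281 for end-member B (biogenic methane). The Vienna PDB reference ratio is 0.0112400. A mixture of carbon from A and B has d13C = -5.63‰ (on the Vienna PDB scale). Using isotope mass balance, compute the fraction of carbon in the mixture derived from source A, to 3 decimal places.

δ_A = (0.0112972/0.0112400 − 1)×1000 = (1.005089 − 1)×1000 = 5.089‰
δ_B = (0.0105281/0.0112400 − 1)×1000 = (0.936664 − 1)×1000 = -63.336‰
f_A = (δ_mix − δ_B)/(δ_A − δ_B) = (-5.63 − (-63.336))/(5.089 − (-63.336))
f_A = 57.706 / 68.425 = 0.8433

0.843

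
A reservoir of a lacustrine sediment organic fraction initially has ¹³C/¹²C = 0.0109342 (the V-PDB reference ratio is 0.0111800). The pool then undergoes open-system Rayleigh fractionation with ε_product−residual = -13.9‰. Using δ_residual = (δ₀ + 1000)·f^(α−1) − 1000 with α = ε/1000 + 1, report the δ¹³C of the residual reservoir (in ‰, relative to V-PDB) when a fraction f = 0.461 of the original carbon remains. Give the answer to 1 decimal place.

-11.4‰

δ₀ = (0.0109342/0.0111800 − 1)×1000 = (0.978014 − 1)×1000 = -21.986‰
α − 1 = ε/1000 = -0.0139
f^(α−1) = 0.461^(-0.0139) = 1.010822
δ_res = (-21.986 + 1000) × 1.010822 − 1000 = 988.598 − 1000 = -11.40‰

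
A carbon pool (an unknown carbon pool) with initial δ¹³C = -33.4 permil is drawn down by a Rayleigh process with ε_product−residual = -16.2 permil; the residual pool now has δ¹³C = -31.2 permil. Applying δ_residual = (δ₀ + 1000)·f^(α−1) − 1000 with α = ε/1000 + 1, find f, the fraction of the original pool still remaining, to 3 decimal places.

α − 1 = ε/1000 = -0.0162
(δ_res + 1000)/(δ₀ + 1000) = (-31.2 + 1000)/(-33.4 + 1000) = 968.8/966.6 = 1.002276
f = 1.002276^(1/-0.0162) = exp(ln(1.002276)/-0.0162) = exp(0.00227/-0.0162)
f = exp(-0.1403) = 0.8691

0.869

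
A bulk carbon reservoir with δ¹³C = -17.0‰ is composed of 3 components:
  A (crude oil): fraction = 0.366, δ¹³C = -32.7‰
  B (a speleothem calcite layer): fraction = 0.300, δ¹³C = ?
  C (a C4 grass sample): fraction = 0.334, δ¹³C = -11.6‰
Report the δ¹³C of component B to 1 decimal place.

-3.9‰

Isotope mass balance: δ_bulk = Σ fᵢ·δᵢ.
-17.0 = 0.366×(-32.7) + 0.300×δ_B + 0.334×(-11.6)
0.300·δ_B = -17.0 − (-15.843) = -1.157
δ_B = -1.157 / 0.300 = -3.86‰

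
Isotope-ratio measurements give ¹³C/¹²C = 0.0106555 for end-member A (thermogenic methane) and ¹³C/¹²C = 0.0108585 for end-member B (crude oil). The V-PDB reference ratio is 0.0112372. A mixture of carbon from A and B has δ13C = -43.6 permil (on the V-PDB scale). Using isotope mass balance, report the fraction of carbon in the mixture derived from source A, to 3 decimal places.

δ_A = (0.0106555/0.0112372 − 1)×1000 = (0.948234 − 1)×1000 = -51.766 permil
δ_B = (0.0108585/0.0112372 − 1)×1000 = (0.966299 − 1)×1000 = -33.701 permil
f_A = (δ_mix − δ_B)/(δ_A − δ_B) = (-43.6 − (-33.701))/(-51.766 − (-33.701))
f_A = -9.899 / -18.065 = 0.5480

0.548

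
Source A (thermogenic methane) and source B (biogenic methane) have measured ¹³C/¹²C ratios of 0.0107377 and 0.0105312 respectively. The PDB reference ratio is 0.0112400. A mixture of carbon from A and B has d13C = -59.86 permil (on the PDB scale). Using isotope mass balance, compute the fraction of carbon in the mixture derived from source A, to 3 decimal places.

0.174

δ_A = (0.0107377/0.0112400 − 1)×1000 = (0.955311 − 1)×1000 = -44.689 permil
δ_B = (0.0105312/0.0112400 − 1)×1000 = (0.936940 − 1)×1000 = -63.060 permil
f_A = (δ_mix − δ_B)/(δ_A − δ_B) = (-59.86 − (-63.060))/(-44.689 − (-63.060))
f_A = 3.200 / 18.372 = 0.1742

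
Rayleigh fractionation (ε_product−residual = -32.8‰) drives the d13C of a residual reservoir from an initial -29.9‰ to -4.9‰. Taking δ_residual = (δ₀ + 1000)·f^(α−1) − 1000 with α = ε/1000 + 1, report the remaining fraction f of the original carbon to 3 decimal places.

α − 1 = ε/1000 = -0.0328
(δ_res + 1000)/(δ₀ + 1000) = (-4.9 + 1000)/(-29.9 + 1000) = 995.1/970.1 = 1.025771
f = 1.025771^(1/-0.0328) = exp(ln(1.025771)/-0.0328) = exp(0.02544/-0.0328)
f = exp(-0.7757) = 0.4604

0.460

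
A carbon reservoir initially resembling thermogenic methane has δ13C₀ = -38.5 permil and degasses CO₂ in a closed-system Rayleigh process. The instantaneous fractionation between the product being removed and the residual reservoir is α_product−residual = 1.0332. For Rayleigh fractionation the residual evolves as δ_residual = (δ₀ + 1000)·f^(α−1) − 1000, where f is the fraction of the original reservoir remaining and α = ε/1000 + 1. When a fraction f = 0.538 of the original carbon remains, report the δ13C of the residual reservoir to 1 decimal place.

-58.1 permil

Rayleigh residual: δ_res = (δ₀ + 1000)·f^(α−1) − 1000
α − 1 = 0.03320
f^(α−1) = 0.538^(0.03320) = 0.979630
δ_res = (-38.5 + 1000) × 0.979630 − 1000 = 941.914 − 1000 = -58.09 permil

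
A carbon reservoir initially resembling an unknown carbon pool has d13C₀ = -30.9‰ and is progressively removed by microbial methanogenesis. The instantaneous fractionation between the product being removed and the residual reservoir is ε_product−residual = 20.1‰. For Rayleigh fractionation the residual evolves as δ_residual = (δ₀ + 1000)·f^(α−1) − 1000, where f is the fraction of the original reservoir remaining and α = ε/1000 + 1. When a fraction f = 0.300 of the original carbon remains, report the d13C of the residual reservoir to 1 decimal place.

-54.1‰

Rayleigh residual: δ_res = (δ₀ + 1000)·f^(α−1) − 1000
α = ε/1000 + 1 = 1.02010, so α − 1 = 0.02010
f^(α−1) = 0.300^(0.02010) = 0.976091
δ_res = (-30.9 + 1000) × 0.976091 − 1000 = 945.929 − 1000 = -54.07‰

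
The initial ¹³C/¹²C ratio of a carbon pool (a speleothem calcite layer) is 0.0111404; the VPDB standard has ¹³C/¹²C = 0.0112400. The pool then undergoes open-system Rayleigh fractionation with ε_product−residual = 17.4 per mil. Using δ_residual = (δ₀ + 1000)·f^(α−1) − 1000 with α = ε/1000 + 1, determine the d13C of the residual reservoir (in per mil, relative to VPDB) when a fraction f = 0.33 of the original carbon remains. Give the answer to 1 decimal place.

-27.8 per mil

δ₀ = (0.0111404/0.0112400 − 1)×1000 = (0.991139 − 1)×1000 = -8.861 per mil
α − 1 = ε/1000 = 0.0174
f^(α−1) = 0.33^(0.0174) = 0.980894
δ_res = (-8.861 + 1000) × 0.980894 − 1000 = 972.202 − 1000 = -27.80 per mil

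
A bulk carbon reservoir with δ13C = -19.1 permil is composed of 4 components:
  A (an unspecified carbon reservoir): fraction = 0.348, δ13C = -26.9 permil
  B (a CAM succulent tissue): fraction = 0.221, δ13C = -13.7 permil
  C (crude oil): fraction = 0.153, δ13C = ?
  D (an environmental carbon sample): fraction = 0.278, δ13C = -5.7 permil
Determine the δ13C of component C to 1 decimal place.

-33.5 permil

Isotope mass balance: δ_bulk = Σ fᵢ·δᵢ.
-19.1 = 0.348×(-26.9) + 0.221×(-13.7) + 0.153×δ_C + 0.278×(-5.7)
0.153·δ_C = -19.1 − (-13.973) = -5.127
δ_C = -5.127 / 0.153 = -33.51 permil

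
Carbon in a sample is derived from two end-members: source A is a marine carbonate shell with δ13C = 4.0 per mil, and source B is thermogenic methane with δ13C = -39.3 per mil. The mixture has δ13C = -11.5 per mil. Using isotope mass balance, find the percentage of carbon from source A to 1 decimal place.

δ_mix = f_A·δ_A + (1 − f_A)·δ_B  ⇒  f_A = (δ_mix − δ_B)/(δ_A − δ_B)
f_A = (-11.5 − (-39.3)) / (4.0 − (-39.3))
f_A = 27.8 / 43.3 = 0.6420

64.2%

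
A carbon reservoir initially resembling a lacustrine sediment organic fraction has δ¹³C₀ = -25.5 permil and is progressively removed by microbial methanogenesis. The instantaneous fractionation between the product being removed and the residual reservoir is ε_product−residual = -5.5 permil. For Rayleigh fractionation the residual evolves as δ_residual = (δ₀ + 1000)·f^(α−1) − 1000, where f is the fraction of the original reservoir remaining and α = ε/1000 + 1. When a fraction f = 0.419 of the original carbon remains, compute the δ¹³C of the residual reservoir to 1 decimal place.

-20.8 permil

Rayleigh residual: δ_res = (δ₀ + 1000)·f^(α−1) − 1000
α = ε/1000 + 1 = 0.99450, so α − 1 = -0.00550
f^(α−1) = 0.419^(-0.00550) = 1.004796
δ_res = (-25.5 + 1000) × 1.004796 − 1000 = 979.174 − 1000 = -20.83 permil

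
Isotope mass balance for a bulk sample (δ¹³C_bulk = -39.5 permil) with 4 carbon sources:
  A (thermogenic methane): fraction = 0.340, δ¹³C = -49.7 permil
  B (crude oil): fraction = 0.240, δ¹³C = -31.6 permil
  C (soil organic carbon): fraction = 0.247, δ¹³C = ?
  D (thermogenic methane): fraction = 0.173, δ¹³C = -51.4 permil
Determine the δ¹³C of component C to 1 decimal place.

-24.8 permil

Isotope mass balance: δ_bulk = Σ fᵢ·δᵢ.
-39.5 = 0.340×(-49.7) + 0.240×(-31.6) + 0.247×δ_C + 0.173×(-51.4)
0.247·δ_C = -39.5 − (-33.374) = -6.126
δ_C = -6.126 / 0.247 = -24.80 permil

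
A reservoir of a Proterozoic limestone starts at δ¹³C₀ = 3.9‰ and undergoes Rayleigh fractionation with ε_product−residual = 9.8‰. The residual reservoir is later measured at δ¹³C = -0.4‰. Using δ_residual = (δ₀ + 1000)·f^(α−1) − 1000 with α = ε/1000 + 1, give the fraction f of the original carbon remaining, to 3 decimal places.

α − 1 = ε/1000 = 0.0098
(δ_res + 1000)/(δ₀ + 1000) = (-0.4 + 1000)/(3.9 + 1000) = 999.6/1003.9 = 0.995717
f = 0.995717^(1/0.0098) = exp(ln(0.995717)/0.0098) = exp(-0.00429/0.0098)
f = exp(-0.4380) = 0.6453

0.645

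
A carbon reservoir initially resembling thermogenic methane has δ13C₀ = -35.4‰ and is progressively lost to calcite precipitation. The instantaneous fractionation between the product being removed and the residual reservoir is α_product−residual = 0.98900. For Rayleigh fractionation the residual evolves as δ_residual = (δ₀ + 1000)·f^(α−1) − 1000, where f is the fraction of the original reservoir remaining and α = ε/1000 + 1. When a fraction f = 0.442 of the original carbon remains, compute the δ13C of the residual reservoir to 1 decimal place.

-26.7‰

Rayleigh residual: δ_res = (δ₀ + 1000)·f^(α−1) − 1000
α − 1 = -0.01100
f^(α−1) = 0.442^(-0.01100) = 1.009021
δ_res = (-35.4 + 1000) × 1.009021 − 1000 = 973.302 − 1000 = -26.70‰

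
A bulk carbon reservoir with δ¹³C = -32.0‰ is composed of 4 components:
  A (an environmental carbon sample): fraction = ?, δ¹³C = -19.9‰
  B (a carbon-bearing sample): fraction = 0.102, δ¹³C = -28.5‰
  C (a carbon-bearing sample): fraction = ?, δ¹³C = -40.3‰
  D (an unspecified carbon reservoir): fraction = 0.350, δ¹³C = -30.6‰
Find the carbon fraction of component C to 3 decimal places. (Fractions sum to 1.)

0.367

Let f_C and f_A be the unknown fractions; fractions sum to 1 so f_C + f_A = 0.548.
Mass balance: Σ fᵢ·δᵢ = δ_bulk ⇒ f_C·(-40.3) + f_A·(-19.9) = -32.0 − (-13.617) = -18.383
Substitute f_A = 0.548 − f_C:
f_C·(-40.3 − -19.9) = -18.383 − 0.548×(-19.9) = -7.478
f_C = -7.478 / -20.4 = 0.3666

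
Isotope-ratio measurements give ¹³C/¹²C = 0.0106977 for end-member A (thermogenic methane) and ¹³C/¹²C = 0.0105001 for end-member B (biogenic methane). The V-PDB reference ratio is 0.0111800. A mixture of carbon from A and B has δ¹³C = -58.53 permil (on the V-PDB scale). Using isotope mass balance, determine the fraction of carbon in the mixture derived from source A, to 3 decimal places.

δ_A = (0.0106977/0.0111800 − 1)×1000 = (0.956860 − 1)×1000 = -43.140 permil
δ_B = (0.0105001/0.0111800 − 1)×1000 = (0.939186 − 1)×1000 = -60.814 permil
f_A = (δ_mix − δ_B)/(δ_A − δ_B) = (-58.53 − (-60.814))/(-43.140 − (-60.814))
f_A = 2.284 / 17.674 = 0.1292

0.129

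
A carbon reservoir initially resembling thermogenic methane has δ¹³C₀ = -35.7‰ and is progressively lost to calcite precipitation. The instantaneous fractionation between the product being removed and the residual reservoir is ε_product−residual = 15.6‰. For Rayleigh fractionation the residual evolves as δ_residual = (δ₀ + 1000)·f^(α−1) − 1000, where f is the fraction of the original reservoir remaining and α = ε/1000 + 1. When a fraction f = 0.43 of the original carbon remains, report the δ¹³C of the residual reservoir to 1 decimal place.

-48.3‰

Rayleigh residual: δ_res = (δ₀ + 1000)·f^(α−1) − 1000
α = ε/1000 + 1 = 1.01560, so α − 1 = 0.01560
f^(α−1) = 0.43^(0.01560) = 0.986920
δ_res = (-35.7 + 1000) × 0.986920 − 1000 = 951.687 − 1000 = -48.31‰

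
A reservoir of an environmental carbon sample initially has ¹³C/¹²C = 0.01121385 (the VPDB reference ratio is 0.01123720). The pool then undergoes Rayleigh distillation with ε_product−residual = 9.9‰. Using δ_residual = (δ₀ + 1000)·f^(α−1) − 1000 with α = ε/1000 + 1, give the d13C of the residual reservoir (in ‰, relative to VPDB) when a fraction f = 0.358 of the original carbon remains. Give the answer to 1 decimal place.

-12.2‰

δ₀ = (0.01121385/0.01123720 − 1)×1000 = (0.997922 − 1)×1000 = -2.078‰
α − 1 = ε/1000 = 0.0099
f^(α−1) = 0.358^(0.0099) = 0.989882
δ_res = (-2.078 + 1000) × 0.989882 − 1000 = 987.825 − 1000 = -12.17‰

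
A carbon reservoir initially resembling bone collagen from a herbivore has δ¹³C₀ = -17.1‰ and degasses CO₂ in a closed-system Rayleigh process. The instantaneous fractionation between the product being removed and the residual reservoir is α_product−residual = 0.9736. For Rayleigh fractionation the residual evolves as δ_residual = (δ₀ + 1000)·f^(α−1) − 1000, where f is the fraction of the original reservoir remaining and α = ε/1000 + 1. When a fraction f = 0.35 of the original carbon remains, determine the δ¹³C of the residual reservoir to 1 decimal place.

10.5‰

Rayleigh residual: δ_res = (δ₀ + 1000)·f^(α−1) − 1000
α − 1 = -0.02640
f^(α−1) = 0.35^(-0.02640) = 1.028103
δ_res = (-17.1 + 1000) × 1.028103 − 1000 = 1010.522 − 1000 = 10.52‰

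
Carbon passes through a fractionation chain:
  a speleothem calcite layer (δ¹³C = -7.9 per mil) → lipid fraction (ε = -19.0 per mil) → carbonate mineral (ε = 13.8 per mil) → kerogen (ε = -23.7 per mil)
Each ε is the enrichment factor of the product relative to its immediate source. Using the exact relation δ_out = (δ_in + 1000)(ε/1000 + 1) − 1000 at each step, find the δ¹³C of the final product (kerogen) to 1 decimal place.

-36.7 per mil

step 1: δ = (-7.90 + 1000)·(-19.0/1000 + 1) − 1000 = -26.75 per mil
step 2: δ = (-26.75 + 1000)·(13.8/1000 + 1) − 1000 = -13.32 per mil
step 3: δ = (-13.32 + 1000)·(-23.7/1000 + 1) − 1000 = -36.70 per mil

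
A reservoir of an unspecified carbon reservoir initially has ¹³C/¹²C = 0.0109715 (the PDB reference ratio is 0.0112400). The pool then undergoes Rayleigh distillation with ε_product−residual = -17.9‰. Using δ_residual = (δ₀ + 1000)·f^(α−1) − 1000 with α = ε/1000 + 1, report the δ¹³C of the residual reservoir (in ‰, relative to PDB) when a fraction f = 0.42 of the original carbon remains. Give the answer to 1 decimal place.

-8.6‰

δ₀ = (0.0109715/0.0112400 − 1)×1000 = (0.976112 − 1)×1000 = -23.888‰
α − 1 = ε/1000 = -0.0179
f^(α−1) = 0.42^(-0.0179) = 1.015649
δ_res = (-23.888 + 1000) × 1.015649 − 1000 = 991.388 − 1000 = -8.61‰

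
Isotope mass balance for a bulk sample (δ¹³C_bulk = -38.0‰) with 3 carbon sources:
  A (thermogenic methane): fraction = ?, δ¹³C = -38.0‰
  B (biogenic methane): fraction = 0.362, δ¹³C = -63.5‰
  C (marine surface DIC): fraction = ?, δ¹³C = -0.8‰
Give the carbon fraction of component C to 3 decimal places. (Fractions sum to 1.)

Let f_C and f_A be the unknown fractions; fractions sum to 1 so f_C + f_A = 0.638.
Mass balance: Σ fᵢ·δᵢ = δ_bulk ⇒ f_C·(-0.8) + f_A·(-38.0) = -38.0 − (-22.987) = -15.013
Substitute f_A = 0.638 − f_C:
f_C·(-0.8 − -38.0) = -15.013 − 0.638×(-38.0) = 9.231
f_C = 9.231 / 37.2 = 0.2481

0.248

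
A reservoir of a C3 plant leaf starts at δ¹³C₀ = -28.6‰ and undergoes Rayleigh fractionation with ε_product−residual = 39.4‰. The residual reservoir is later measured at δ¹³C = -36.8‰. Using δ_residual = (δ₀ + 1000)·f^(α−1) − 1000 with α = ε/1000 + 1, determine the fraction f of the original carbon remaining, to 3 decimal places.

α − 1 = ε/1000 = 0.0394
(δ_res + 1000)/(δ₀ + 1000) = (-36.8 + 1000)/(-28.6 + 1000) = 963.2/971.4 = 0.991559
f = 0.991559^(1/0.0394) = exp(ln(0.991559)/0.0394) = exp(-0.00848/0.0394)
f = exp(-0.2152) = 0.8064

0.806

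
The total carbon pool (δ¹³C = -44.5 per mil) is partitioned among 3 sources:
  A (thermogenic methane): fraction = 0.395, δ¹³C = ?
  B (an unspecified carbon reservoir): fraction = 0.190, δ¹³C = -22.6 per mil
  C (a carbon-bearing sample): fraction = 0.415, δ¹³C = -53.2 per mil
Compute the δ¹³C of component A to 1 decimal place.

-45.9 per mil

Isotope mass balance: δ_bulk = Σ fᵢ·δᵢ.
-44.5 = 0.395×δ_A + 0.190×(-22.6) + 0.415×(-53.2)
0.395·δ_A = -44.5 − (-26.372) = -18.128
δ_A = -18.128 / 0.395 = -45.89 per mil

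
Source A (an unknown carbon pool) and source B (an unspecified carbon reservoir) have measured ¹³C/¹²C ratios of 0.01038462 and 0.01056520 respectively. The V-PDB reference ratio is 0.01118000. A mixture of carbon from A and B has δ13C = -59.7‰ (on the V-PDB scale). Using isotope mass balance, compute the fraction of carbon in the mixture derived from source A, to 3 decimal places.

0.292

δ_A = (0.01038462/0.01118000 − 1)×1000 = (0.928857 − 1)×1000 = -71.143‰
δ_B = (0.01056520/0.01118000 − 1)×1000 = (0.945009 − 1)×1000 = -54.991‰
f_A = (δ_mix − δ_B)/(δ_A − δ_B) = (-59.7 − (-54.991))/(-71.143 − (-54.991))
f_A = -4.709 / -16.152 = 0.2915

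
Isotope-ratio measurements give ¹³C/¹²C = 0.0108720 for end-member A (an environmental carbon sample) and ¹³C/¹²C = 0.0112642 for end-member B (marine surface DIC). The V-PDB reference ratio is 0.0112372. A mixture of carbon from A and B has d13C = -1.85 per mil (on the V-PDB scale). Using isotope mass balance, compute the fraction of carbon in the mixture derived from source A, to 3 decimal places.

δ_A = (0.0108720/0.0112372 − 1)×1000 = (0.967501 − 1)×1000 = -32.499 per mil
δ_B = (0.0112642/0.0112372 − 1)×1000 = (1.002403 − 1)×1000 = 2.403 per mil
f_A = (δ_mix − δ_B)/(δ_A − δ_B) = (-1.85 − (2.403))/(-32.499 − (2.403))
f_A = -4.253 / -34.902 = 0.1218

0.122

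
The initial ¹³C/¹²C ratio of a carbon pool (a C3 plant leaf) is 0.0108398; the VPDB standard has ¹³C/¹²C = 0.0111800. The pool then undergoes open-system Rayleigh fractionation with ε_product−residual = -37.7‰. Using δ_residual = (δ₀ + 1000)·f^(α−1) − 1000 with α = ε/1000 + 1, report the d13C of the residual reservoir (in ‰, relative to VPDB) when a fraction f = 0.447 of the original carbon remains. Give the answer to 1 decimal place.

δ₀ = (0.0108398/0.0111800 − 1)×1000 = (0.969571 − 1)×1000 = -30.429‰
α − 1 = ε/1000 = -0.0377
f^(α−1) = 0.447^(-0.0377) = 1.030821
δ_res = (-30.429 + 1000) × 1.030821 − 1000 = 999.454 − 1000 = -0.55‰

-0.5‰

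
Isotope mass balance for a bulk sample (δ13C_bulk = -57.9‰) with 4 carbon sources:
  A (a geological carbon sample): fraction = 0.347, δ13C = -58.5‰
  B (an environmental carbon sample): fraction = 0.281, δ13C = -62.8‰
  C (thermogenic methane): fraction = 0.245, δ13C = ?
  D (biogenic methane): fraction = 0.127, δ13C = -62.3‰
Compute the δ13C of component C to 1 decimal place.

Isotope mass balance: δ_bulk = Σ fᵢ·δᵢ.
-57.9 = 0.347×(-58.5) + 0.281×(-62.8) + 0.245×δ_C + 0.127×(-62.3)
0.245·δ_C = -57.9 − (-45.858) = -12.042
δ_C = -12.042 / 0.245 = -49.15‰

-49.1‰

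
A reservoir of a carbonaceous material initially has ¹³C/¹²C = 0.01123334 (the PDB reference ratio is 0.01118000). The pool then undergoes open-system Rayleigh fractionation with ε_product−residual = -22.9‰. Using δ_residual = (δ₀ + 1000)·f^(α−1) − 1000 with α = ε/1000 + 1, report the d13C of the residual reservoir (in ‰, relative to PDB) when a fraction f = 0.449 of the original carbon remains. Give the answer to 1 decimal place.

δ₀ = (0.01123334/0.01118000 − 1)×1000 = (1.004771 − 1)×1000 = 4.771‰
α − 1 = ε/1000 = -0.0229
f^(α−1) = 0.449^(-0.0229) = 1.018506
δ_res = (4.771 + 1000) × 1.018506 − 1000 = 1023.365 − 1000 = 23.37‰

23.4‰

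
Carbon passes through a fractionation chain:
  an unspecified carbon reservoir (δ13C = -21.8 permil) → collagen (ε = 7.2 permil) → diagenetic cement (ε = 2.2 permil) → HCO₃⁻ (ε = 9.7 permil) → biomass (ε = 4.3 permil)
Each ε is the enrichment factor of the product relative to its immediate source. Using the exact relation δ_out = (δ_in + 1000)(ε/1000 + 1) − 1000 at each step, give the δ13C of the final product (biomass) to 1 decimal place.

1.3 permil

step 1: δ = (-21.80 + 1000)·(7.2/1000 + 1) − 1000 = -14.76 permil
step 2: δ = (-14.76 + 1000)·(2.2/1000 + 1) − 1000 = -12.59 permil
step 3: δ = (-12.59 + 1000)·(9.7/1000 + 1) − 1000 = -3.01 permil
step 4: δ = (-3.01 + 1000)·(4.3/1000 + 1) − 1000 = 1.28 permil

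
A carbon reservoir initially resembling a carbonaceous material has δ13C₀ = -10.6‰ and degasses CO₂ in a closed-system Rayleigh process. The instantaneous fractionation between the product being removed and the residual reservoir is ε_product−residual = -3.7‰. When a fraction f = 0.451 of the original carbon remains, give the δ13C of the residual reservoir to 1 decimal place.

Rayleigh residual: δ_res = (δ₀ + 1000)·f^(α−1) − 1000
α = ε/1000 + 1 = 0.99630, so α − 1 = -0.00370
f^(α−1) = 0.451^(-0.00370) = 1.002951
δ_res = (-10.6 + 1000) × 1.002951 − 1000 = 992.319 − 1000 = -7.68‰

-7.7‰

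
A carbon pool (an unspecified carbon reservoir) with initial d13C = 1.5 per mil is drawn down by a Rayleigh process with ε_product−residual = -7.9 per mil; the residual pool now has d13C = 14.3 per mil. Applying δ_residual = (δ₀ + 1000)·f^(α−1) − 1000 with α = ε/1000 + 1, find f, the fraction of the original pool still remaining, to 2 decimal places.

α − 1 = ε/1000 = -0.0079
(δ_res + 1000)/(δ₀ + 1000) = (14.3 + 1000)/(1.5 + 1000) = 1014.3/1001.5 = 1.012781
f = 1.012781^(1/-0.0079) = exp(ln(1.012781)/-0.0079) = exp(0.01270/-0.0079)
f = exp(-1.6076) = 0.2004

0.20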